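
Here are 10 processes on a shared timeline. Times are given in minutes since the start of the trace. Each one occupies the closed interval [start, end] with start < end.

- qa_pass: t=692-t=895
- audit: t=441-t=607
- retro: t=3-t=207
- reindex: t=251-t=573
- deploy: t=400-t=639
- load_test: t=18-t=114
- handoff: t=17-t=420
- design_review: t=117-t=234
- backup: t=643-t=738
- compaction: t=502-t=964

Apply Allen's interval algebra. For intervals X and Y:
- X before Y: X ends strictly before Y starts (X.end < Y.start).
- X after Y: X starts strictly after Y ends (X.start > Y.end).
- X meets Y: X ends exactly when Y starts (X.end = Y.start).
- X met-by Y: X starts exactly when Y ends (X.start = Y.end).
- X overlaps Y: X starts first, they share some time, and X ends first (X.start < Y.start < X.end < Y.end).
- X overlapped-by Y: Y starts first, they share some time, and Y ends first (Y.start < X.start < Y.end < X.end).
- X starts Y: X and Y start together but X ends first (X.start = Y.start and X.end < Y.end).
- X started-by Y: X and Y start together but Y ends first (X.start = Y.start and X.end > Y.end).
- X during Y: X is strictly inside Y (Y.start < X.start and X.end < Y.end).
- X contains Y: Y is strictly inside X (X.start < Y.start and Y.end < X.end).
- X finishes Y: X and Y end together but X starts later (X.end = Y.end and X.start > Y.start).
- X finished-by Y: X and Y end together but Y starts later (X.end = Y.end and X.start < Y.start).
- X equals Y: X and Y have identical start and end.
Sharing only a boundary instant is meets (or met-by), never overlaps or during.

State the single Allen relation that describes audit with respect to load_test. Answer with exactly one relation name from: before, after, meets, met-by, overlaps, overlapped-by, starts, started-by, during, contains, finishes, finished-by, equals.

after

audit = [t=441, t=607]; load_test = [t=18, t=114].
Compare endpoints: audit.start > load_test.start, audit.start > load_test.end, audit.end > load_test.start, audit.end > load_test.end.
That pattern is 'after'.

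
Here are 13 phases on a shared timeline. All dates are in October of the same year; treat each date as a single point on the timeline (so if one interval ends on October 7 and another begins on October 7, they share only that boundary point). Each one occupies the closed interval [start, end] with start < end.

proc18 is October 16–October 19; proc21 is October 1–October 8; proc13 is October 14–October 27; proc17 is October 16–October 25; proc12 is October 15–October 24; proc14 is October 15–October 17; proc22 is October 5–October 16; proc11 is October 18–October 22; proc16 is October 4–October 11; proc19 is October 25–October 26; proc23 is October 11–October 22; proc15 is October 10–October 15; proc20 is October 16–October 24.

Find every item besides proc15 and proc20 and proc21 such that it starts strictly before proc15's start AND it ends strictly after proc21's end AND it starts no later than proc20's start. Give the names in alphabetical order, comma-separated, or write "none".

proc16, proc22

Conditions: its start is strictly before proc15's start (X.start < October 10) AND its end is strictly after proc21's end (X.end > October 8) AND its start is no later than proc20's start (X.start <= October 16).
proc11: start October 18 < October 10? ✗; end October 22 > October 8? ✓; start October 18 <= October 16? ✗ → no.
proc12: start October 15 < October 10? ✗; end October 24 > October 8? ✓; start October 15 <= October 16? ✓ → no.
proc13: start October 14 < October 10? ✗; end October 27 > October 8? ✓; start October 14 <= October 16? ✓ → no.
proc14: start October 15 < October 10? ✗; end October 17 > October 8? ✓; start October 15 <= October 16? ✓ → no.
proc16: start October 4 < October 10? ✓; end October 11 > October 8? ✓; start October 4 <= October 16? ✓ → yes.
proc17: start October 16 < October 10? ✗; end October 25 > October 8? ✓; start October 16 <= October 16? ✓ → no.
proc18: start October 16 < October 10? ✗; end October 19 > October 8? ✓; start October 16 <= October 16? ✓ → no.
proc19: start October 25 < October 10? ✗; end October 26 > October 8? ✓; start October 25 <= October 16? ✗ → no.
proc22: start October 5 < October 10? ✓; end October 16 > October 8? ✓; start October 5 <= October 16? ✓ → yes.
proc23: start October 11 < October 10? ✗; end October 22 > October 8? ✓; start October 11 <= October 16? ✓ → no.
Result: proc16, proc22.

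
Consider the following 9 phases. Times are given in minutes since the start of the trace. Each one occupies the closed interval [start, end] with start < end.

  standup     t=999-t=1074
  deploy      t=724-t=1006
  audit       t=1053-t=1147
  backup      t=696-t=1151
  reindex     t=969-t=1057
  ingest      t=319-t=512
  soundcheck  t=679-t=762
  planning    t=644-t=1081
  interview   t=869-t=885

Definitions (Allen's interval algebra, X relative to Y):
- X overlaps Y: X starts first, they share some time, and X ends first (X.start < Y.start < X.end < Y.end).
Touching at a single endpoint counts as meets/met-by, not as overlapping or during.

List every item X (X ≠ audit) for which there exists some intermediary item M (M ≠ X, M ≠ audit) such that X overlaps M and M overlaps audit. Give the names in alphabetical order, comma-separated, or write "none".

deploy, reindex

Target audit = [t=1053, t=1147].
Intermediaries M with M overlaps audit: planning, reindex, standup.
Via planning — items with X overlaps planning: none.
Via reindex — items with X overlaps reindex: deploy.
Via standup — items with X overlaps standup: deploy, reindex.
Union: deploy, reindex.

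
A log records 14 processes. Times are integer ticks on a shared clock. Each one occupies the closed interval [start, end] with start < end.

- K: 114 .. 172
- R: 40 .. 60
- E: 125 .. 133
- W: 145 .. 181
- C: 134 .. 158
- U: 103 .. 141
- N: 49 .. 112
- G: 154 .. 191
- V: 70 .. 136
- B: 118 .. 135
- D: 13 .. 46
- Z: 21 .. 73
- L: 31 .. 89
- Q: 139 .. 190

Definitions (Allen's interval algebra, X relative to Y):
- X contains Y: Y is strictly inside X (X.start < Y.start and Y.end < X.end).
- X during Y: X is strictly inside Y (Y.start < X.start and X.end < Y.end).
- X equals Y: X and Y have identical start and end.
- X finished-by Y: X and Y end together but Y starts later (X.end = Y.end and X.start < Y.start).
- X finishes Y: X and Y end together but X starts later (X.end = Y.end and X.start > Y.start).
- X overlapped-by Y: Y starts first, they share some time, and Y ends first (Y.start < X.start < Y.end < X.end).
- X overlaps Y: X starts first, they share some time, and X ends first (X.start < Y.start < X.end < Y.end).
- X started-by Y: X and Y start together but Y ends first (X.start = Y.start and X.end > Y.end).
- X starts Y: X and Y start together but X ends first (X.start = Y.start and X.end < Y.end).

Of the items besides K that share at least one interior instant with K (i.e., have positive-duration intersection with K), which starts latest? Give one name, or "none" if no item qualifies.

G

Target K = [114, 172].
B [118, 135] → during → candidate.
C [134, 158] → during → candidate.
D [13, 46] → before → excluded.
E [125, 133] → during → candidate.
G [154, 191] → overlapped-by → candidate.
L [31, 89] → before → excluded.
N [49, 112] → before → excluded.
Q [139, 190] → overlapped-by → candidate.
R [40, 60] → before → excluded.
U [103, 141] → overlaps → candidate.
V [70, 136] → overlaps → candidate.
W [145, 181] → overlapped-by → candidate.
Z [21, 73] → before → excluded.
Among candidates, latest start is 154 → G.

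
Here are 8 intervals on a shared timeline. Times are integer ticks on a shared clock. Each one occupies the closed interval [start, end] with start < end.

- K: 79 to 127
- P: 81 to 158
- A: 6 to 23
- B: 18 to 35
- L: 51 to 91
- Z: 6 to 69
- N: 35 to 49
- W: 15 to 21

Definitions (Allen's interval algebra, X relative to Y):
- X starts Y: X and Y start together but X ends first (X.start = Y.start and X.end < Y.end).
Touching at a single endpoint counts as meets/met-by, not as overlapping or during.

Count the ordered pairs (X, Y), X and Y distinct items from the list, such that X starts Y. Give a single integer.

1

Checking all 56 ordered pairs for relation 'starts'; matching pairs in alphabetical order:
(A, Z): A starts Z ✓
Count: 1.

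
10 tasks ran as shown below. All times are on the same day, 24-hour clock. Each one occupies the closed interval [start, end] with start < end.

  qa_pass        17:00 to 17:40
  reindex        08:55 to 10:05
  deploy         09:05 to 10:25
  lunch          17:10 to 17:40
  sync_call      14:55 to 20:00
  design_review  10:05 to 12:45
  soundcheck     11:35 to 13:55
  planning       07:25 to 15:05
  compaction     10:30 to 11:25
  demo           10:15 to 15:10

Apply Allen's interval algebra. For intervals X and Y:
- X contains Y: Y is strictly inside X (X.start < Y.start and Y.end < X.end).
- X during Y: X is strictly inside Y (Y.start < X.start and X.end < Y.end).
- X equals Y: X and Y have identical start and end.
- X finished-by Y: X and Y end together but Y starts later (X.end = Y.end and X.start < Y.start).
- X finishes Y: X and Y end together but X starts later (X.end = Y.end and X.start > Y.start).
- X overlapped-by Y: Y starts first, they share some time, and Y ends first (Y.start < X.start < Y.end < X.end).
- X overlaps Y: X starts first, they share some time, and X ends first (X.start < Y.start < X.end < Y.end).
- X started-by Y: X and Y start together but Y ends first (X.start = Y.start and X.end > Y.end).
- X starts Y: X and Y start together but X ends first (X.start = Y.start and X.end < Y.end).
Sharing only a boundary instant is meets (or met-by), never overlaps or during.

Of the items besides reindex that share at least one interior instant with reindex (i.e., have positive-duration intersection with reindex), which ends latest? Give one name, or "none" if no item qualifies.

planning

Target reindex = [08:55, 10:05].
compaction [10:30, 11:25] → after → excluded.
demo [10:15, 15:10] → after → excluded.
deploy [09:05, 10:25] → overlapped-by → candidate.
design_review [10:05, 12:45] → met-by → excluded.
lunch [17:10, 17:40] → after → excluded.
planning [07:25, 15:05] → contains → candidate.
qa_pass [17:00, 17:40] → after → excluded.
soundcheck [11:35, 13:55] → after → excluded.
sync_call [14:55, 20:00] → after → excluded.
Among candidates, latest end is 15:05 → planning.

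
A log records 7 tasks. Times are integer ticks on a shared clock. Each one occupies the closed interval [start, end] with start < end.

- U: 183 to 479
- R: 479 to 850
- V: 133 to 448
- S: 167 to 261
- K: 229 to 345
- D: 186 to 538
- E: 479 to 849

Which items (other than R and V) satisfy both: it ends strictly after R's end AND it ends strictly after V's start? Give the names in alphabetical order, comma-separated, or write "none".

none

Conditions: its end is strictly after R's end (X.end > 850) AND its end is strictly after V's start (X.end > 133).
D: end 538 > 850? ✗; end 538 > 133? ✓ → no.
E: end 849 > 850? ✗; end 849 > 133? ✓ → no.
K: end 345 > 850? ✗; end 345 > 133? ✓ → no.
S: end 261 > 850? ✗; end 261 > 133? ✓ → no.
U: end 479 > 850? ✗; end 479 > 133? ✓ → no.
Result: none.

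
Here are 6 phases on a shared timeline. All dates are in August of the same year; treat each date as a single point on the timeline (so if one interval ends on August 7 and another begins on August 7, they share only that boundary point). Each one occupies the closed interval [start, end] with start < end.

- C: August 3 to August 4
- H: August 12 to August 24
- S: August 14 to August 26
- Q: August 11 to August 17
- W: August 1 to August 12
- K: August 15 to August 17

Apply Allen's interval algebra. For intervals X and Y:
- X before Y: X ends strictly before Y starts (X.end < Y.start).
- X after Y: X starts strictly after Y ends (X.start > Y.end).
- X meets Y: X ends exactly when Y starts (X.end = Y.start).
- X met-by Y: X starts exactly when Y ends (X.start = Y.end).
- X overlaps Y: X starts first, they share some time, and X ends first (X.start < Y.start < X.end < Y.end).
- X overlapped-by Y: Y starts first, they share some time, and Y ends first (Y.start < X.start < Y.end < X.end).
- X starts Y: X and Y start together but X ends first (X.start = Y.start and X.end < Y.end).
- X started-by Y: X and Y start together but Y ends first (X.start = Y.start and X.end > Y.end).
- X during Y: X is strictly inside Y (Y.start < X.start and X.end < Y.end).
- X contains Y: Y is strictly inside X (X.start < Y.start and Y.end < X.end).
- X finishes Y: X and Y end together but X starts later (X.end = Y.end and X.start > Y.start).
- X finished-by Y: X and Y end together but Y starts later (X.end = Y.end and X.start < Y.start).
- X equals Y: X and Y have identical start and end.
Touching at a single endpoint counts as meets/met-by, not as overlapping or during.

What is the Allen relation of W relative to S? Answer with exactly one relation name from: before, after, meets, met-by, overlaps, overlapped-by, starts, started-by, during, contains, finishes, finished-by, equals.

W = [August 1, August 12]; S = [August 14, August 26].
Compare endpoints: W.start < S.start, W.start < S.end, W.end < S.start, W.end < S.end.
That pattern is 'before'.

before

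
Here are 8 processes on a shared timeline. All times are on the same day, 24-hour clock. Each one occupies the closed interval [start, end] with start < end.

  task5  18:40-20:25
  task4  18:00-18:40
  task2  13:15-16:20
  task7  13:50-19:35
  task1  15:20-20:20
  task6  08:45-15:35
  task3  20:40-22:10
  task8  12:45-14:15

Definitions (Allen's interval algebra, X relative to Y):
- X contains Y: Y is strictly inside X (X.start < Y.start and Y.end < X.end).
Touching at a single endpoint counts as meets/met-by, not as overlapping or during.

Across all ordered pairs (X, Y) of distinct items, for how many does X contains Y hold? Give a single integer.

Checking all 56 ordered pairs for relation 'contains'; matching pairs in alphabetical order:
(task1, task4): task1 contains task4 ✓
(task6, task8): task6 contains task8 ✓
(task7, task4): task7 contains task4 ✓
Count: 3.

3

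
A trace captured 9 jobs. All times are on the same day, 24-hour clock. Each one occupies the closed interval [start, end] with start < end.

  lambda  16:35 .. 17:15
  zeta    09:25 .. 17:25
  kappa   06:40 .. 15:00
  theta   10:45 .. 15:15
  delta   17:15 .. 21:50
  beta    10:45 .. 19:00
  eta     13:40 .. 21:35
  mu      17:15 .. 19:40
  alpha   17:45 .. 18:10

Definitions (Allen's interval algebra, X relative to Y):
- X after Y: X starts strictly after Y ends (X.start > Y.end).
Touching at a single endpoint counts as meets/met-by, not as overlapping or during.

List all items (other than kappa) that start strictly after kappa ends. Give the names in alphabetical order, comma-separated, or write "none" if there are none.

alpha, delta, lambda, mu

Target kappa = [06:40, 15:00].
alpha [17:45, 18:10] → after → yes.
beta [10:45, 19:00] → overlapped-by → no.
delta [17:15, 21:50] → after → yes.
eta [13:40, 21:35] → overlapped-by → no.
lambda [16:35, 17:15] → after → yes.
mu [17:15, 19:40] → after → yes.
theta [10:45, 15:15] → overlapped-by → no.
zeta [09:25, 17:25] → overlapped-by → no.
Result: alpha, delta, lambda, mu.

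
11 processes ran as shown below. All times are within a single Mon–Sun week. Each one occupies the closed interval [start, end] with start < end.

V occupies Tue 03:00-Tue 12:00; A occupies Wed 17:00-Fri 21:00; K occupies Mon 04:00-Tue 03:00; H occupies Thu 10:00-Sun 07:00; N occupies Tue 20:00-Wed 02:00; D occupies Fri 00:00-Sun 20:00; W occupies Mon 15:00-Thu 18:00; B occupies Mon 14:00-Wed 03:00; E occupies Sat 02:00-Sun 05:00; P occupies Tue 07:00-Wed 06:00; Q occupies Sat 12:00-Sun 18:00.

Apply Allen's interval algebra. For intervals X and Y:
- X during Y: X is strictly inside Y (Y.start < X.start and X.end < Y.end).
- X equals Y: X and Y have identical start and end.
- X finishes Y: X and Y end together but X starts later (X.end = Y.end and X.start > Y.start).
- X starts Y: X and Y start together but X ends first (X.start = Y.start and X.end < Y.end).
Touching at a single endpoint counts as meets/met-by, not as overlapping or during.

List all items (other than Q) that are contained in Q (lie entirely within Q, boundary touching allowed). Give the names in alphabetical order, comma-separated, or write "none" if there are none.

Target Q = [Sat 12:00, Sun 18:00].
A [Wed 17:00, Fri 21:00] → before → no.
B [Mon 14:00, Wed 03:00] → before → no.
D [Fri 00:00, Sun 20:00] → contains → no.
E [Sat 02:00, Sun 05:00] → overlaps → no.
H [Thu 10:00, Sun 07:00] → overlaps → no.
K [Mon 04:00, Tue 03:00] → before → no.
N [Tue 20:00, Wed 02:00] → before → no.
P [Tue 07:00, Wed 06:00] → before → no.
V [Tue 03:00, Tue 12:00] → before → no.
W [Mon 15:00, Thu 18:00] → before → no.
Result: none.

none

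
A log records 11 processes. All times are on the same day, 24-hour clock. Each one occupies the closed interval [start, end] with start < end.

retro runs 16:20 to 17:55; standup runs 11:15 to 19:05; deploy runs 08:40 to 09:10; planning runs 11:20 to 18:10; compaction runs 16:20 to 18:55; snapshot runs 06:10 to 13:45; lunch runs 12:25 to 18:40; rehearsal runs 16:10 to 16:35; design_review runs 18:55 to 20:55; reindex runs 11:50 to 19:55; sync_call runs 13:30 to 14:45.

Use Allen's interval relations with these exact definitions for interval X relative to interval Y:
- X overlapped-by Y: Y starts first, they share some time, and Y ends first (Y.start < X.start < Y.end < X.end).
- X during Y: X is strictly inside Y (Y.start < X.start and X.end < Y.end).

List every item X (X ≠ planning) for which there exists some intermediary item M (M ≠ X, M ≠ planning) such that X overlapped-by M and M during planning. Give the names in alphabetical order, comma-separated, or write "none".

Target planning = [11:20, 18:10].
Intermediaries M with M during planning: rehearsal, retro, sync_call.
Via rehearsal — items with X overlapped-by rehearsal: compaction, retro.
Via retro — items with X overlapped-by retro: none.
Via sync_call — items with X overlapped-by sync_call: none.
Union: compaction, retro.

compaction, retro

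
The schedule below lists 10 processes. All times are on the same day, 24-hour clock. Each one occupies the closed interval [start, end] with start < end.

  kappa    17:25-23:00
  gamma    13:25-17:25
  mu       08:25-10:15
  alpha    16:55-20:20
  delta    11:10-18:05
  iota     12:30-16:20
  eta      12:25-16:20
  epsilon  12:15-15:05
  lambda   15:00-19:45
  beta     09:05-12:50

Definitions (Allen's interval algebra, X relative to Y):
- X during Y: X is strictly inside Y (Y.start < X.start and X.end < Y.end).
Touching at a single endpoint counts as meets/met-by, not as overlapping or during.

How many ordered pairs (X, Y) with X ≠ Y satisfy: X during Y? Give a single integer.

Checking all 90 ordered pairs for relation 'during'; matching pairs in alphabetical order:
(epsilon, delta): epsilon during delta ✓
(eta, delta): eta during delta ✓
(gamma, delta): gamma during delta ✓
(iota, delta): iota during delta ✓
Count: 4.

4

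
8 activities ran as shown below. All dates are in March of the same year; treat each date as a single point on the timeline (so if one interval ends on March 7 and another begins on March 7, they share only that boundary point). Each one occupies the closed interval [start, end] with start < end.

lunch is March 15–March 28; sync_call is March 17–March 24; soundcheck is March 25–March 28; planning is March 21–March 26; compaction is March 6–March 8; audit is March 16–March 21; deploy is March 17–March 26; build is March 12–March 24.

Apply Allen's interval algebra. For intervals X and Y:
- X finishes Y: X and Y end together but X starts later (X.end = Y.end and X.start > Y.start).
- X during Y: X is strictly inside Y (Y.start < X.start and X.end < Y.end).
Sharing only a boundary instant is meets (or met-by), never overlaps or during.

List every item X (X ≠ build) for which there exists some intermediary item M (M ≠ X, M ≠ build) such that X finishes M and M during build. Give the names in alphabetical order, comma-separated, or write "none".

Target build = [March 12, March 24].
Intermediaries M with M during build: audit.
Via audit — items with X finishes audit: none.
Union: none.

none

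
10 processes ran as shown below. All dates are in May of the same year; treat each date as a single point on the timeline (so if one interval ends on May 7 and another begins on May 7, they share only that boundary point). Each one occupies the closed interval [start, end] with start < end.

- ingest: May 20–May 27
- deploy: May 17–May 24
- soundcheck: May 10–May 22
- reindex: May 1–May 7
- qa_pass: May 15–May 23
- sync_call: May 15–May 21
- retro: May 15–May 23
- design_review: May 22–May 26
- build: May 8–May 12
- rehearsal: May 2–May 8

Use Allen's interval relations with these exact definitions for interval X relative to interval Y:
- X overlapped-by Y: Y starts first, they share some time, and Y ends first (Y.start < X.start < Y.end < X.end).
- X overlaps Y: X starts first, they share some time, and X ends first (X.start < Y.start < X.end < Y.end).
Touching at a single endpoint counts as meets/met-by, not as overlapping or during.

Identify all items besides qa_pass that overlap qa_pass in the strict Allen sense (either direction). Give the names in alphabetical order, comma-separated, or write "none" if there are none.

deploy, design_review, ingest, soundcheck

Target qa_pass = [May 15, May 23].
build [May 8, May 12] → before → no.
deploy [May 17, May 24] → overlapped-by → yes.
design_review [May 22, May 26] → overlapped-by → yes.
ingest [May 20, May 27] → overlapped-by → yes.
rehearsal [May 2, May 8] → before → no.
reindex [May 1, May 7] → before → no.
retro [May 15, May 23] → equals → no.
soundcheck [May 10, May 22] → overlaps → yes.
sync_call [May 15, May 21] → starts → no.
Result: deploy, design_review, ingest, soundcheck.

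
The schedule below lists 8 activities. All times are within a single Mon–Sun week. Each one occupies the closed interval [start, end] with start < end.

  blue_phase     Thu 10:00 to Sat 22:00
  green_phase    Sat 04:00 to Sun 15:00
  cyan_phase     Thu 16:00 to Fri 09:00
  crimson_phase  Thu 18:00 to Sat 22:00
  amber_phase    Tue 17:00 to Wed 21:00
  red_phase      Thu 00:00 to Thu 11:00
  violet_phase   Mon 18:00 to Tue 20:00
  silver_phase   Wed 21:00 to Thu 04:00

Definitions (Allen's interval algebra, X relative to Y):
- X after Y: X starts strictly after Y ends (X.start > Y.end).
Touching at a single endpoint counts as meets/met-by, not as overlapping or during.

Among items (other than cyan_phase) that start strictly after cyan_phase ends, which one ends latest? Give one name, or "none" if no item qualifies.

Target cyan_phase = [Thu 16:00, Fri 09:00].
amber_phase [Tue 17:00, Wed 21:00] → before → excluded.
blue_phase [Thu 10:00, Sat 22:00] → contains → excluded.
crimson_phase [Thu 18:00, Sat 22:00] → overlapped-by → excluded.
green_phase [Sat 04:00, Sun 15:00] → after → candidate.
red_phase [Thu 00:00, Thu 11:00] → before → excluded.
silver_phase [Wed 21:00, Thu 04:00] → before → excluded.
violet_phase [Mon 18:00, Tue 20:00] → before → excluded.
Among candidates, latest end is Sun 15:00 → green_phase.

green_phase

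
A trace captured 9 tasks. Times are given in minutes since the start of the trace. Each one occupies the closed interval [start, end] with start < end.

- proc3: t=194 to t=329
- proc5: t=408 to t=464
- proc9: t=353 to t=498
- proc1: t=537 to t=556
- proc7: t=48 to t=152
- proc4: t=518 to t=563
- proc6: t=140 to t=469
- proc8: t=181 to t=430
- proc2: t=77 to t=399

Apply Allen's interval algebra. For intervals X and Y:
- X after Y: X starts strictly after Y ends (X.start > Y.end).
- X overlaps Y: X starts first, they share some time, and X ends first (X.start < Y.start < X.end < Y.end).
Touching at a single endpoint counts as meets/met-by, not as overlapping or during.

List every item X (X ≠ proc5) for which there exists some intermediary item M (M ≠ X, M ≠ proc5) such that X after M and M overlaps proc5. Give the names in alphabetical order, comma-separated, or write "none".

proc1, proc4

Target proc5 = [t=408, t=464].
Intermediaries M with M overlaps proc5: proc8.
Via proc8 — items with X after proc8: proc1, proc4.
Union: proc1, proc4.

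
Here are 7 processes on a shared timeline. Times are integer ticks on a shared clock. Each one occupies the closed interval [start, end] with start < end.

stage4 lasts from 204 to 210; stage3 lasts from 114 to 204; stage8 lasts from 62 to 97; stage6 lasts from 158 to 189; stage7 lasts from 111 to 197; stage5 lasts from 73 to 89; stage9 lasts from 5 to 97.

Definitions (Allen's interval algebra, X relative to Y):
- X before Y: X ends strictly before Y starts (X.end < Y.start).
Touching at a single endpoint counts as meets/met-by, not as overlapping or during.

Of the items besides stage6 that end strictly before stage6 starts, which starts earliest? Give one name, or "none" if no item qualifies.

Target stage6 = [158, 189].
stage3 [114, 204] → contains → excluded.
stage4 [204, 210] → after → excluded.
stage5 [73, 89] → before → candidate.
stage7 [111, 197] → contains → excluded.
stage8 [62, 97] → before → candidate.
stage9 [5, 97] → before → candidate.
Among candidates, earliest start is 5 → stage9.

stage9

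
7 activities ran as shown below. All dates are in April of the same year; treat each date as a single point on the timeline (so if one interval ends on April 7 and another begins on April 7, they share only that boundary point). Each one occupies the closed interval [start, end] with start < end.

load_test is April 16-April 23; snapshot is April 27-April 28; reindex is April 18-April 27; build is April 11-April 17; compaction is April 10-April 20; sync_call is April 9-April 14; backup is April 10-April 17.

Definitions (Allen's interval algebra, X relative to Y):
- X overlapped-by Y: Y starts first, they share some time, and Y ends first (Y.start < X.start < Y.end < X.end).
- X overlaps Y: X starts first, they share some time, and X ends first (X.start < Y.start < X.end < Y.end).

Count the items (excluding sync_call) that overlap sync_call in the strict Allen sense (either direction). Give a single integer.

Target sync_call = [April 9, April 14].
backup [April 10, April 17] → overlapped-by → counts.
build [April 11, April 17] → overlapped-by → counts.
compaction [April 10, April 20] → overlapped-by → counts.
load_test [April 16, April 23] → after → no.
reindex [April 18, April 27] → after → no.
snapshot [April 27, April 28] → after → no.
Total: 3.

3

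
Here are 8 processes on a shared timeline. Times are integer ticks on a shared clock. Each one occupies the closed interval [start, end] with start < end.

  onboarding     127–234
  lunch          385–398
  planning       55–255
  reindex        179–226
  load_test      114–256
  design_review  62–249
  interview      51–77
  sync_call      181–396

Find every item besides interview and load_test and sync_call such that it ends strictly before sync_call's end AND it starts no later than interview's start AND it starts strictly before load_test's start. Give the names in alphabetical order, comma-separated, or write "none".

Conditions: its end is strictly before sync_call's end (X.end < 396) AND its start is no later than interview's start (X.start <= 51) AND its start is strictly before load_test's start (X.start < 114).
design_review: end 249 < 396? ✓; start 62 <= 51? ✗; start 62 < 114? ✓ → no.
lunch: end 398 < 396? ✗; start 385 <= 51? ✗; start 385 < 114? ✗ → no.
onboarding: end 234 < 396? ✓; start 127 <= 51? ✗; start 127 < 114? ✗ → no.
planning: end 255 < 396? ✓; start 55 <= 51? ✗; start 55 < 114? ✓ → no.
reindex: end 226 < 396? ✓; start 179 <= 51? ✗; start 179 < 114? ✗ → no.
Result: none.

none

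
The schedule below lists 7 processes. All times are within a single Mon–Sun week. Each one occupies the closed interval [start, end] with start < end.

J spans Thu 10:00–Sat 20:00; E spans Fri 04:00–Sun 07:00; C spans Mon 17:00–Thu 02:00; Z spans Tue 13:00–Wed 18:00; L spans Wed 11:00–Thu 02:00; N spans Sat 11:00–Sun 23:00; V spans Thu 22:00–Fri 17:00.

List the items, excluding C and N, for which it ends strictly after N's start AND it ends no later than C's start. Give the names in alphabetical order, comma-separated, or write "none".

none

Conditions: its end is strictly after N's start (X.end > Sat 11:00) AND its end is no later than C's start (X.end <= Mon 17:00).
E: end Sun 07:00 > Sat 11:00? ✓; end Sun 07:00 <= Mon 17:00? ✗ → no.
J: end Sat 20:00 > Sat 11:00? ✓; end Sat 20:00 <= Mon 17:00? ✗ → no.
L: end Thu 02:00 > Sat 11:00? ✗; end Thu 02:00 <= Mon 17:00? ✗ → no.
V: end Fri 17:00 > Sat 11:00? ✗; end Fri 17:00 <= Mon 17:00? ✗ → no.
Z: end Wed 18:00 > Sat 11:00? ✗; end Wed 18:00 <= Mon 17:00? ✗ → no.
Result: none.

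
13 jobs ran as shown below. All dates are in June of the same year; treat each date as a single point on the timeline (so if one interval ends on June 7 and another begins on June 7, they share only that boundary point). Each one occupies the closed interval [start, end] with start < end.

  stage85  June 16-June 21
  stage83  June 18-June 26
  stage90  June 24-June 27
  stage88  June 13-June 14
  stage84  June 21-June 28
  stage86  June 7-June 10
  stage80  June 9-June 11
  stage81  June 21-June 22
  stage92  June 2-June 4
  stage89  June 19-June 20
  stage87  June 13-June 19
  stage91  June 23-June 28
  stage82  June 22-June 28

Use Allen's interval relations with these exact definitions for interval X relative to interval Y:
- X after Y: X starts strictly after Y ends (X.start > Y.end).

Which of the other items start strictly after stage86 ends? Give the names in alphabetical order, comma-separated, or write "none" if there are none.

stage81, stage82, stage83, stage84, stage85, stage87, stage88, stage89, stage90, stage91

Target stage86 = [June 7, June 10].
stage80 [June 9, June 11] → overlapped-by → no.
stage81 [June 21, June 22] → after → yes.
stage82 [June 22, June 28] → after → yes.
stage83 [June 18, June 26] → after → yes.
stage84 [June 21, June 28] → after → yes.
stage85 [June 16, June 21] → after → yes.
stage87 [June 13, June 19] → after → yes.
stage88 [June 13, June 14] → after → yes.
stage89 [June 19, June 20] → after → yes.
stage90 [June 24, June 27] → after → yes.
stage91 [June 23, June 28] → after → yes.
stage92 [June 2, June 4] → before → no.
Result: stage81, stage82, stage83, stage84, stage85, stage87, stage88, stage89, stage90, stage91.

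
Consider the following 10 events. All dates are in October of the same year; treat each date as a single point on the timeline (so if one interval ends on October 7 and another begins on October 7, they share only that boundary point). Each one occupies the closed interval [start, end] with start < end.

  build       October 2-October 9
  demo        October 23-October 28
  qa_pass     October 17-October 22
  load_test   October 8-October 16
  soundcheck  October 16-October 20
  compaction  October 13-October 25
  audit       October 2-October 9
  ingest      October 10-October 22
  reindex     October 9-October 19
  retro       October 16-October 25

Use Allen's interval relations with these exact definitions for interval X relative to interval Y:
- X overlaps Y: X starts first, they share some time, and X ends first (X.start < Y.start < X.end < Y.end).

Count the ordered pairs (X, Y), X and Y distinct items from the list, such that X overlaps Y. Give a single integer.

15

Checking all 90 ordered pairs for relation 'overlaps'; matching pairs in alphabetical order:
(audit, load_test): audit overlaps load_test ✓
(build, load_test): build overlaps load_test ✓
(compaction, demo): compaction overlaps demo ✓
(ingest, compaction): ingest overlaps compaction ✓
(ingest, retro): ingest overlaps retro ✓
(load_test, compaction): load_test overlaps compaction ✓
(load_test, ingest): load_test overlaps ingest ✓
(load_test, reindex): load_test overlaps reindex ✓
(reindex, compaction): reindex overlaps compaction ✓
(reindex, ingest): reindex overlaps ingest ✓
(reindex, qa_pass): reindex overlaps qa_pass ✓
(reindex, retro): reindex overlaps retro ✓
(reindex, soundcheck): reindex overlaps soundcheck ✓
(retro, demo): retro overlaps demo ✓
(soundcheck, qa_pass): soundcheck overlaps qa_pass ✓
Count: 15.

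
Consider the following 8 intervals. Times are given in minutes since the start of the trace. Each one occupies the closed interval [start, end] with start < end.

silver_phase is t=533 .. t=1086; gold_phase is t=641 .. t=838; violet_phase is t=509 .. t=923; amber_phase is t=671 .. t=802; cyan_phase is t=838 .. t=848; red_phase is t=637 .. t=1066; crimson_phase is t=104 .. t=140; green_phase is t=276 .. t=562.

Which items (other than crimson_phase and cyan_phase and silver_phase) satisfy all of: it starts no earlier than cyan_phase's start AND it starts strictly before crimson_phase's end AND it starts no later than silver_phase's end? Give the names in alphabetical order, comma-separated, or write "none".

none

Conditions: its start is no earlier than cyan_phase's start (X.start >= t=838) AND its start is strictly before crimson_phase's end (X.start < t=140) AND its start is no later than silver_phase's end (X.start <= t=1086).
amber_phase: start t=671 >= t=838? ✗; start t=671 < t=140? ✗; start t=671 <= t=1086? ✓ → no.
gold_phase: start t=641 >= t=838? ✗; start t=641 < t=140? ✗; start t=641 <= t=1086? ✓ → no.
green_phase: start t=276 >= t=838? ✗; start t=276 < t=140? ✗; start t=276 <= t=1086? ✓ → no.
red_phase: start t=637 >= t=838? ✗; start t=637 < t=140? ✗; start t=637 <= t=1086? ✓ → no.
violet_phase: start t=509 >= t=838? ✗; start t=509 < t=140? ✗; start t=509 <= t=1086? ✓ → no.
Result: none.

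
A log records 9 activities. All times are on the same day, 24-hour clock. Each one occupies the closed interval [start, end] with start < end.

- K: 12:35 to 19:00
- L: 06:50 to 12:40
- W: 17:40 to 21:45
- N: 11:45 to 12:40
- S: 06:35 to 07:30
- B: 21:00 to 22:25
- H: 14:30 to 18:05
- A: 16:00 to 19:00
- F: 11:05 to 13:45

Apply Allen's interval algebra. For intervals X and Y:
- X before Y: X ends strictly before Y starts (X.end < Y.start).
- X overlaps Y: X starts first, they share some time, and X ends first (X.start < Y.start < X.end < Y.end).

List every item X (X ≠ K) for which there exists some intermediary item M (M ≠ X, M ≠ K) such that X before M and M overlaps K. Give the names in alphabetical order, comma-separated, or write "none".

S

Target K = [12:35, 19:00].
Intermediaries M with M overlaps K: F, L, N.
Via F — items with X before F: S.
Via L — items with X before L: none.
Via N — items with X before N: S.
Union: S.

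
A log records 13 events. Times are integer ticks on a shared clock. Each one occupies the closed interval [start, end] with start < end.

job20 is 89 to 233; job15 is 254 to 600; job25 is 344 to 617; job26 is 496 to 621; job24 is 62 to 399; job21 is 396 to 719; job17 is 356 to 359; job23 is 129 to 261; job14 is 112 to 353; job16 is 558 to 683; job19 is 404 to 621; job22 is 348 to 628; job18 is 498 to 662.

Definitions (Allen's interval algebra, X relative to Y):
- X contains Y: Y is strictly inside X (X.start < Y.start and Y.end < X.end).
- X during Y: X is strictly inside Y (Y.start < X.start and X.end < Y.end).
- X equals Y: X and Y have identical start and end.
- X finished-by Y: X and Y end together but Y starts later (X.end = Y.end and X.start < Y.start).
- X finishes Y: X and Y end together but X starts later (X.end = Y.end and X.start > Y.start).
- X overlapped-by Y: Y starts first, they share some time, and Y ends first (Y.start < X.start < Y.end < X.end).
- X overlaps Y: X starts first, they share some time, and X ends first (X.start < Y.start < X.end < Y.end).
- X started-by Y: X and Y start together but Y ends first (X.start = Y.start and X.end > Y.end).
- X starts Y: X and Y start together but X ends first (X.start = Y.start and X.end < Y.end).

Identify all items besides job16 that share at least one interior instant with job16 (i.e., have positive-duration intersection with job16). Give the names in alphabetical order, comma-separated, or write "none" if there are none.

Target job16 = [558, 683].
job14 [112, 353] → before → no.
job15 [254, 600] → overlaps → yes.
job17 [356, 359] → before → no.
job18 [498, 662] → overlaps → yes.
job19 [404, 621] → overlaps → yes.
job20 [89, 233] → before → no.
job21 [396, 719] → contains → yes.
job22 [348, 628] → overlaps → yes.
job23 [129, 261] → before → no.
job24 [62, 399] → before → no.
job25 [344, 617] → overlaps → yes.
job26 [496, 621] → overlaps → yes.
Result: job15, job18, job19, job21, job22, job25, job26.

job15, job18, job19, job21, job22, job25, job26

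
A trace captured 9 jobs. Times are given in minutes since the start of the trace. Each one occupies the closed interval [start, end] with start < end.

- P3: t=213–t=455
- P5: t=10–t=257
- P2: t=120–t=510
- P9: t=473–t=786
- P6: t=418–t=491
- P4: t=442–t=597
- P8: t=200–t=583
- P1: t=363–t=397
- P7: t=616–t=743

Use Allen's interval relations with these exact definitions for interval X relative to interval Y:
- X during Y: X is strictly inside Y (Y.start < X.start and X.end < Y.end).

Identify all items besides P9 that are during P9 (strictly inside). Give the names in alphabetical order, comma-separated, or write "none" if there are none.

P7

Target P9 = [t=473, t=786].
P1 [t=363, t=397] → before → no.
P2 [t=120, t=510] → overlaps → no.
P3 [t=213, t=455] → before → no.
P4 [t=442, t=597] → overlaps → no.
P5 [t=10, t=257] → before → no.
P6 [t=418, t=491] → overlaps → no.
P7 [t=616, t=743] → during → yes.
P8 [t=200, t=583] → overlaps → no.
Result: P7.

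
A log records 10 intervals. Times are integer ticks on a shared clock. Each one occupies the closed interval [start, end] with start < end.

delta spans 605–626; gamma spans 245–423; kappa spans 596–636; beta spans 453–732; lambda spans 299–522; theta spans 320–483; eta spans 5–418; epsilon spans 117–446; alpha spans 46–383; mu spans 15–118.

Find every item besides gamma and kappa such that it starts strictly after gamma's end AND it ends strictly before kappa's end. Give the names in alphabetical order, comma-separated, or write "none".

Conditions: its start is strictly after gamma's end (X.start > 423) AND its end is strictly before kappa's end (X.end < 636).
alpha: start 46 > 423? ✗; end 383 < 636? ✓ → no.
beta: start 453 > 423? ✓; end 732 < 636? ✗ → no.
delta: start 605 > 423? ✓; end 626 < 636? ✓ → yes.
epsilon: start 117 > 423? ✗; end 446 < 636? ✓ → no.
eta: start 5 > 423? ✗; end 418 < 636? ✓ → no.
lambda: start 299 > 423? ✗; end 522 < 636? ✓ → no.
mu: start 15 > 423? ✗; end 118 < 636? ✓ → no.
theta: start 320 > 423? ✗; end 483 < 636? ✓ → no.
Result: delta.

delta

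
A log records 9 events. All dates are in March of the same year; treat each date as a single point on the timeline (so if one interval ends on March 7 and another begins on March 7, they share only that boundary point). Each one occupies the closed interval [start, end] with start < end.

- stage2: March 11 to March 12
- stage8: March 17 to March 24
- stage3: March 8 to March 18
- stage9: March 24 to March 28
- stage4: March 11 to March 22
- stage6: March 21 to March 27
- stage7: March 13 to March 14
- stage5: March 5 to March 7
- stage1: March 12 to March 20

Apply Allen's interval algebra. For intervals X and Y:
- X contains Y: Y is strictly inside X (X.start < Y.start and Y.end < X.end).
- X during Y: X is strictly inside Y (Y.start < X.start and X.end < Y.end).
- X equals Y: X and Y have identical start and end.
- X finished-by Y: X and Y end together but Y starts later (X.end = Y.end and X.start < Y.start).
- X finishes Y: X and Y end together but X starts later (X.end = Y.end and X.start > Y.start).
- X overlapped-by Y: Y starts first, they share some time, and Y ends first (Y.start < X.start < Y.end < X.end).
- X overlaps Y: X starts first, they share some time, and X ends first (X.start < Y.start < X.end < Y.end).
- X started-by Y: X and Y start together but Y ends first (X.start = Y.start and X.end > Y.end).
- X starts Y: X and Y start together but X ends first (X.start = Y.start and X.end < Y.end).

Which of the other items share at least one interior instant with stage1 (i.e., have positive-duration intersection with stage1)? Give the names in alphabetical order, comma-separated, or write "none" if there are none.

stage3, stage4, stage7, stage8

Target stage1 = [March 12, March 20].
stage2 [March 11, March 12] → meets → no.
stage3 [March 8, March 18] → overlaps → yes.
stage4 [March 11, March 22] → contains → yes.
stage5 [March 5, March 7] → before → no.
stage6 [March 21, March 27] → after → no.
stage7 [March 13, March 14] → during → yes.
stage8 [March 17, March 24] → overlapped-by → yes.
stage9 [March 24, March 28] → after → no.
Result: stage3, stage4, stage7, stage8.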